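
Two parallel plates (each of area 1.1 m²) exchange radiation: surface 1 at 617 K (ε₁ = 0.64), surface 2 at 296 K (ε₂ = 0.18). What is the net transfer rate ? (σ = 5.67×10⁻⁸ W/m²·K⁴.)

Q ≈ 1400 W

For two large parallel gray plates, q = σ(T₁⁴ − T₂⁴) / (1/ε₁ + 1/ε₂ − 1).
1/ε₁ + 1/ε₂ − 1 = 1/0.64 + 1/0.18 − 1 = 6.118.
T₁⁴ − T₂⁴ = 1.45×10^11 − 7.68×10^9 = 1.37×10^11 K⁴.
q = 5.67×10⁻⁸ × 1.37×10^11 / 6.118 = 1270 W/m².
Q = q·A = 1270 × 1.1 = 1400 W.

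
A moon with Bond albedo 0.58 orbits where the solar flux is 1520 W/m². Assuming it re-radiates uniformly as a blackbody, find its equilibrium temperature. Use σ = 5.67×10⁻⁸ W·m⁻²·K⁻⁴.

Power absorbed = (1−a)S·πR²; power emitted = 4πR²σT⁴. Equating and cancelling πR²:
T = ((1−a)S / 4σ)^(1/4) = (638 / (4 × 5.67×10⁻⁸))^(1/4) = (2.81×10^9)^(1/4).
T = 230 K.

T ≈ 230 K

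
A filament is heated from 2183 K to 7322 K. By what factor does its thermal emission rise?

ratio ≈ 127

P ∝ T⁴, so the ratio is (7322/2183)⁴ = (3.354)⁴ = 127.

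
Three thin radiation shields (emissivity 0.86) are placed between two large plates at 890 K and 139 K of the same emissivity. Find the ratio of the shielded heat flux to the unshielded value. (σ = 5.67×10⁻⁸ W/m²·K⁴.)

With N identical shields there are N+1 = 4 gaps in series, each with the same radiative resistance, so the flux falls to 1/(N+1) of its unshielded value.

ratio ≈ 0.250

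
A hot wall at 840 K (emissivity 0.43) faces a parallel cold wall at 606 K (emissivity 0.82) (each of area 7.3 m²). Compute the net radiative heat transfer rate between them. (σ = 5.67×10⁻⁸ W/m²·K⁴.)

Q ≈ 59000 W

For two large parallel gray plates, q = σ(T₁⁴ − T₂⁴) / (1/ε₁ + 1/ε₂ − 1).
1/ε₁ + 1/ε₂ − 1 = 1/0.43 + 1/0.82 − 1 = 2.545.
T₁⁴ − T₂⁴ = 4.98×10^11 − 1.35×10^11 = 3.63×10^11 K⁴.
q = 5.67×10⁻⁸ × 3.63×10^11 / 2.545 = 8090 W/m².
Q = q·A = 8090 × 7.3 = 59000 W.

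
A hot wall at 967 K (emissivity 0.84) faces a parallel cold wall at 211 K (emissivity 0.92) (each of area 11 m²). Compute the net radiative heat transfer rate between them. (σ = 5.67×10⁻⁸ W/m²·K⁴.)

Q ≈ 4.26×10^5 W

For two large parallel gray plates, q = σ(T₁⁴ − T₂⁴) / (1/ε₁ + 1/ε₂ − 1).
1/ε₁ + 1/ε₂ − 1 = 1/0.84 + 1/0.92 − 1 = 1.277.
T₁⁴ − T₂⁴ = 8.74×10^11 − 1.98×10^9 = 8.72×10^11 K⁴.
q = 5.67×10⁻⁸ × 8.72×10^11 / 1.277 = 38700 W/m².
Q = q·A = 38700 × 11 = 4.26×10^5 W.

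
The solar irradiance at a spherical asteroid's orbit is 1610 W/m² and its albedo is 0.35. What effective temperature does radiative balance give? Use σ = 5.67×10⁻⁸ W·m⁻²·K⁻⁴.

Power absorbed = (1−a)S·πR²; power emitted = 4πR²σT⁴. Equating and cancelling πR²:
T = ((1−a)S / 4σ)^(1/4) = (1050 / (4 × 5.67×10⁻⁸))^(1/4) = (4.61×10^9)^(1/4).
T = 261 K.

T ≈ 261 K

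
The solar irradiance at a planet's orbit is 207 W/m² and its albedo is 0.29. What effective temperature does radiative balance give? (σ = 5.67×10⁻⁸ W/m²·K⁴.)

Power absorbed = (1−a)S·πR²; power emitted = 4πR²σT⁴. Equating and cancelling πR²:
T = ((1−a)S / 4σ)^(1/4) = (147 / (4 × 5.67×10⁻⁸))^(1/4) = (6.48×10^8)^(1/4).
T = 160 K.

T ≈ 160 K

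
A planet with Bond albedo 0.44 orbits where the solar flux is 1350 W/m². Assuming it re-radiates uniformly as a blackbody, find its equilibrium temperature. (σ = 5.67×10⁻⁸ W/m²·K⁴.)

Power absorbed = (1−a)S·πR²; power emitted = 4πR²σT⁴. Equating and cancelling πR²:
T = ((1−a)S / 4σ)^(1/4) = (756 / (4 × 5.67×10⁻⁸))^(1/4) = (3.33×10^9)^(1/4).
T = 240 K.

T ≈ 240 K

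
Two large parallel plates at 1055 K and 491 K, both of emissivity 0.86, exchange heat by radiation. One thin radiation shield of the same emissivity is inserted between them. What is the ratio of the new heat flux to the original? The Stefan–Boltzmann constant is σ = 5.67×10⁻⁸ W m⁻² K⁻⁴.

ratio ≈ 0.500

With N identical shields there are N+1 = 2 gaps in series, each with the same radiative resistance, so the flux falls to 1/(N+1) of its unshielded value.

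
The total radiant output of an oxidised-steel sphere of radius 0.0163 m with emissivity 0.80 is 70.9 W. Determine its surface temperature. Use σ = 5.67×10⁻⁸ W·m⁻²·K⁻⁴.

A = 4πr² = 4π × (0.0163)² = 3.34×10^-3 m².
From P = εσAT⁴, T = (P / εσA)^(1/4) = (70.9 / (0.80 × 5.67×10⁻⁸ × 3.34×10^-3))^(1/4).
T = (4.68×10^11)^(1/4) = 827 K.

T ≈ 827 K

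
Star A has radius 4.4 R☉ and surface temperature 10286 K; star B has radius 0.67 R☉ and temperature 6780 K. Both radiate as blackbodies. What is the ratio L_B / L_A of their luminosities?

L_B/L_A ≈ 4.38×10^-3

L = 4πR²σT⁴ ∝ R²T⁴, so L_B/L_A = (0.67/4.4)² × (6780/10286)⁴ = 0.0232 × 0.189 = 4.38×10^-3.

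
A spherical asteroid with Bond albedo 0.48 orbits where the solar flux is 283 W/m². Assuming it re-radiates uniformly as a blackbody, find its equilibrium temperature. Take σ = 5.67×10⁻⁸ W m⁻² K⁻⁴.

Power absorbed = (1−a)S·πR²; power emitted = 4πR²σT⁴. Equating and cancelling πR²:
T = ((1−a)S / 4σ)^(1/4) = (147 / (4 × 5.67×10⁻⁸))^(1/4) = (6.49×10^8)^(1/4).
T = 160 K.

T ≈ 160 K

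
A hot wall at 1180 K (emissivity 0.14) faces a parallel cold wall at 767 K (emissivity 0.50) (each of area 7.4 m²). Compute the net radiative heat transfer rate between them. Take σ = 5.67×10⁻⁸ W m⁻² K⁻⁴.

For two large parallel gray plates, q = σ(T₁⁴ − T₂⁴) / (1/ε₁ + 1/ε₂ − 1).
1/ε₁ + 1/ε₂ − 1 = 1/0.14 + 1/0.50 − 1 = 8.143.
T₁⁴ − T₂⁴ = 1.94×10^12 − 3.46×10^11 = 1.59×10^12 K⁴.
q = 5.67×10⁻⁸ × 1.59×10^12 / 8.143 = 11100 W/m².
Q = q·A = 11100 × 7.4 = 82100 W.

Q ≈ 82100 W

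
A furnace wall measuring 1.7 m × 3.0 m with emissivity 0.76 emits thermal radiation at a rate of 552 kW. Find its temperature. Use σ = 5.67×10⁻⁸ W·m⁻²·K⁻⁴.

A = 1.7 × 3.0 = 5.10 m².
From P = εσAT⁴, T = (P / εσA)^(1/4) = (5.52×10^5 / (0.76 × 5.67×10⁻⁸ × 5.10))^(1/4).
T = (2.51×10^12)^(1/4) = 1260 K.

T ≈ 1260 K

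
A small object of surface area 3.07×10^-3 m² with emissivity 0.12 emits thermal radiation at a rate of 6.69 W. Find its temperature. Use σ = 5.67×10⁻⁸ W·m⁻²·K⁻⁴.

T ≈ 752 K

From P = εσAT⁴, T = (P / εσA)^(1/4) = (6.69 / (0.12 × 5.67×10⁻⁸ × 3.07×10^-3))^(1/4).
T = (3.20×10^11)^(1/4) = 752 K.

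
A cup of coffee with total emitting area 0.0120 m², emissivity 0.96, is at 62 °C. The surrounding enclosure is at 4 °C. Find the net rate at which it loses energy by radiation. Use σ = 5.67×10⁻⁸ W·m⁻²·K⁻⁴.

Convert: 62 °C = 335 K; 4 °C = 277 K.
Q = εσA(T⁴ − T_s⁴). T⁴ − T_s⁴ = (335)⁴ − (277)⁴ = 1.26×10^10 − 5.89×10^9 = 6.71×10^9 K⁴.
Q = 0.96 × 5.67×10⁻⁸ × 0.0120 × 6.71×10^9 = 4.38 W.

Q ≈ 4.38 W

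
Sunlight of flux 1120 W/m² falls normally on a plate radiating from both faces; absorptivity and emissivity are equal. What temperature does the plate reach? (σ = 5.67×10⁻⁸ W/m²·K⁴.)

Absorbed flux αS = emitted flux 2εσT⁴ per unit area; with α = ε this gives T = (S/2σ)^(1/4).
T = (1120 / (2 × 5.67×10⁻⁸))^(1/4) = (9.88×10^9)^(1/4).
T = 315 K.

T ≈ 315 K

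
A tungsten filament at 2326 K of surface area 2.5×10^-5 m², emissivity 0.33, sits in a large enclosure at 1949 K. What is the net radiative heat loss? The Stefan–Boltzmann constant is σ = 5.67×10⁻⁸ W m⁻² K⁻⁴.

Q ≈ 6.94 W

Q = εσA(T⁴ − T_s⁴). T⁴ − T_s⁴ = (2326)⁴ − (1949)⁴ = 2.93×10^13 − 1.44×10^13 = 1.48×10^13 K⁴.
Q = 0.33 × 5.67×10⁻⁸ × 2.50×10^-5 × 1.48×10^13 = 6.94 W.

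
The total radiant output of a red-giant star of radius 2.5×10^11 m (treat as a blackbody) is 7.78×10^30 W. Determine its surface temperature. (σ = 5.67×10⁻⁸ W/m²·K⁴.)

A = 4πr² = 4π × (2.5×10^11)² = 7.85×10^23 m².
From P = σAT⁴, T = (P / σA)^(1/4) = (7.78×10^30 / (5.67×10⁻⁸ × 7.85×10^23))^(1/4).
T = (1.75×10^14)^(1/4) = 3640 K.

T ≈ 3640 K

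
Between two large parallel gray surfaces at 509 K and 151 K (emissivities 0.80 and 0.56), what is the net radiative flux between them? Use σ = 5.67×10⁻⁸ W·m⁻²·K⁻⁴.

q ≈ 1860 W/m²

For two large parallel gray plates, q = σ(T₁⁴ − T₂⁴) / (1/ε₁ + 1/ε₂ − 1).
1/ε₁ + 1/ε₂ − 1 = 1/0.80 + 1/0.56 − 1 = 2.036.
T₁⁴ − T₂⁴ = 6.71×10^10 − 5.20×10^8 = 6.66×10^10 K⁴.
q = 5.67×10⁻⁸ × 6.66×10^10 / 2.036 = 1860 W/m².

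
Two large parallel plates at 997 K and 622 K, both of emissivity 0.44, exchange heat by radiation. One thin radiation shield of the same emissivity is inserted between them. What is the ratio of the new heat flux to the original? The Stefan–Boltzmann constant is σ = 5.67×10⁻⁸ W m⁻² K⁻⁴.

ratio ≈ 0.500

With N identical shields there are N+1 = 2 gaps in series, each with the same radiative resistance, so the flux falls to 1/(N+1) of its unshielded value.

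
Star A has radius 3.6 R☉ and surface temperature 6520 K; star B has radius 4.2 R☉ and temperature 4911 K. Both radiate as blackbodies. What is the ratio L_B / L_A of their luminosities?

L = 4πR²σT⁴ ∝ R²T⁴, so L_B/L_A = (4.2/3.6)² × (4911/6520)⁴ = 1.36 × 0.322 = 0.438.

L_B/L_A ≈ 0.438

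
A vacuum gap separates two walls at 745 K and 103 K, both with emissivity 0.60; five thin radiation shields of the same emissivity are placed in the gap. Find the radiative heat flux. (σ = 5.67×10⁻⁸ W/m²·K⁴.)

Each of the 6 gaps contributes resistance (2/ε − 1) = 2/0.60 − 1 = 2.333; total = 14.00.
q = σ(T₁⁴ − T₂⁴) / 14.00 = 5.67×10⁻⁸ × 3.08×10^11 / 14.00 = 1250 W/m².

q ≈ 1250 W/m²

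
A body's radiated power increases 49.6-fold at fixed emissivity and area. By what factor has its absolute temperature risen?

P ∝ T⁴ ⇒ T ∝ P^(1/4), so T scales by (49.6)^(1/4) = 2.65.

factor ≈ 2.65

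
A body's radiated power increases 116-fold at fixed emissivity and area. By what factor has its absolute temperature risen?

P ∝ T⁴ ⇒ T ∝ P^(1/4), so T scales by (116)^(1/4) = 3.28.

factor ≈ 3.28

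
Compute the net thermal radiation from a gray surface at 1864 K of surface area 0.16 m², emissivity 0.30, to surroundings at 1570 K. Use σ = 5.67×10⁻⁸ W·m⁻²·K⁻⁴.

Q = εσA(T⁴ − T_s⁴). T⁴ − T_s⁴ = (1864)⁴ − (1570)⁴ = 1.21×10^13 − 6.08×10^12 = 6.00×10^12 K⁴.
Q = 0.30 × 5.67×10⁻⁸ × 0.160 × 6.00×10^12 = 16300 W.

Q ≈ 16300 W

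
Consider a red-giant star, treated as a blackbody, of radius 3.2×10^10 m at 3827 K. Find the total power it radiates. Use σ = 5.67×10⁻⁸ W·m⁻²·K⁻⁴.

P ≈ 1.57×10^29 W

A = 4πr² = 4π × (3.2×10^10)² = 1.29×10^22 m².
P = σAT⁴ = 5.67×10⁻⁸ × 1.29×10^22 × (3827)⁴ = 5.67×10⁻⁸ × 1.29×10^22 × 2.15×10^14.
P = 1.57×10^29 W.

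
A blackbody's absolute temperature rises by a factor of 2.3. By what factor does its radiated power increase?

factor ≈ 28.0

P ∝ T⁴, so the power scales as (2.3)⁴ = 28.0.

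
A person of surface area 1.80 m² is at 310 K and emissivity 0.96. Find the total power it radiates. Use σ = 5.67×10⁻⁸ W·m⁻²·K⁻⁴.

P ≈ 905 W

P = εσAT⁴ = 0.96 × 5.67×10⁻⁸ × 1.80 × (310)⁴ = 0.96 × 5.67×10⁻⁸ × 1.80 × 9.24×10^9.
P = 905 W.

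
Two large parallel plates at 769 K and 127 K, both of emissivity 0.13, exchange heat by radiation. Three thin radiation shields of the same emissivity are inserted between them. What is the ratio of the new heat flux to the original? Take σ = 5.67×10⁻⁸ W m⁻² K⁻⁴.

ratio ≈ 0.250

With N identical shields there are N+1 = 4 gaps in series, each with the same radiative resistance, so the flux falls to 1/(N+1) of its unshielded value.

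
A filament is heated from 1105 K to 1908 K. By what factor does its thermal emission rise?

P ∝ T⁴, so the ratio is (1908/1105)⁴ = (1.727)⁴ = 8.89.

ratio ≈ 8.89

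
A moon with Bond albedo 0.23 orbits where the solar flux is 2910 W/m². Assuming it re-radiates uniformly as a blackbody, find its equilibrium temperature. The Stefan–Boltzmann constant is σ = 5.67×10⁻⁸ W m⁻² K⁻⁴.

Power absorbed = (1−a)S·πR²; power emitted = 4πR²σT⁴. Equating and cancelling πR²:
T = ((1−a)S / 4σ)^(1/4) = (2240 / (4 × 5.67×10⁻⁸))^(1/4) = (9.88×10^9)^(1/4).
T = 315 K.

T ≈ 315 K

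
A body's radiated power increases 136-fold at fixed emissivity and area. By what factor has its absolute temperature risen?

factor ≈ 3.41

P ∝ T⁴ ⇒ T ∝ P^(1/4), so T scales by (136)^(1/4) = 3.41.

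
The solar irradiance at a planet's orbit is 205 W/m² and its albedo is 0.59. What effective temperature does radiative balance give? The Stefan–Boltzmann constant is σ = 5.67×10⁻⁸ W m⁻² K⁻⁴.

Power absorbed = (1−a)S·πR²; power emitted = 4πR²σT⁴. Equating and cancelling πR²:
T = ((1−a)S / 4σ)^(1/4) = (84.1 / (4 × 5.67×10⁻⁸))^(1/4) = (3.71×10^8)^(1/4).
T = 139 K.

T ≈ 139 K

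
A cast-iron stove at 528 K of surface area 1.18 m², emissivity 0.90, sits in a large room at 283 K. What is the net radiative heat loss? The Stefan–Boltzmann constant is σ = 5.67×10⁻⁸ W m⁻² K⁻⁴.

Q = εσA(T⁴ − T_s⁴). T⁴ − T_s⁴ = (528)⁴ − (283)⁴ = 7.77×10^10 − 6.41×10^9 = 7.13×10^10 K⁴.
Q = 0.90 × 5.67×10⁻⁸ × 1.18 × 7.13×10^10 = 4290 W.

Q ≈ 4290 W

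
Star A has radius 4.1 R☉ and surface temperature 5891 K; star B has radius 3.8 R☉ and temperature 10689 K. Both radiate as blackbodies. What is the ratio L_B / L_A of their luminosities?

L_B/L_A ≈ 9.31

L = 4πR²σT⁴ ∝ R²T⁴, so L_B/L_A = (3.8/4.1)² × (10689/5891)⁴ = 0.859 × 10.8 = 9.31.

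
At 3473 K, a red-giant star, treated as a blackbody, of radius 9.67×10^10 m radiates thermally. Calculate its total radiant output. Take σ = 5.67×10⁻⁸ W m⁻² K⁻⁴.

A = 4πr² = 4π × (9.67×10^10)² = 1.18×10^23 m².
P = σAT⁴ = 5.67×10⁻⁸ × 1.18×10^23 × (3473)⁴ = 5.67×10⁻⁸ × 1.18×10^23 × 1.45×10^14.
P = 9.69×10^29 W.

P ≈ 9.69×10^29 W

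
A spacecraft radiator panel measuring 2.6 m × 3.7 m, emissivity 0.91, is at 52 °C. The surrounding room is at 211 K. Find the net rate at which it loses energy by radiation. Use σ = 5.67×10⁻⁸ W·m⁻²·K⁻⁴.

A = 2.6 × 3.7 = 9.62 m².
Convert: 52 °C = 325 K.
Q = εσA(T⁴ − T_s⁴). T⁴ − T_s⁴ = (325)⁴ − (211)⁴ = 1.12×10^10 − 1.98×10^9 = 9.17×10^9 K⁴.
Q = 0.91 × 5.67×10⁻⁸ × 9.62 × 9.17×10^9 = 4550 W.

Q ≈ 4550 W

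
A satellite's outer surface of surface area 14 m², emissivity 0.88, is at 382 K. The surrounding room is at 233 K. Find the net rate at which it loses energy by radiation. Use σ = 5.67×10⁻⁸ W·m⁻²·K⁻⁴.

Q = εσA(T⁴ − T_s⁴). T⁴ − T_s⁴ = (382)⁴ − (233)⁴ = 2.13×10^10 − 2.95×10^9 = 1.83×10^10 K⁴.
Q = 0.88 × 5.67×10⁻⁸ × 14.0 × 1.83×10^10 = 12800 W.

Q ≈ 12800 W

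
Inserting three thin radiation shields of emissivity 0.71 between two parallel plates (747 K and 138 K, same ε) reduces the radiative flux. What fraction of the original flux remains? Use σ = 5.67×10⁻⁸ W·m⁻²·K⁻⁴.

ratio ≈ 0.250

With N identical shields there are N+1 = 4 gaps in series, each with the same radiative resistance, so the flux falls to 1/(N+1) of its unshielded value.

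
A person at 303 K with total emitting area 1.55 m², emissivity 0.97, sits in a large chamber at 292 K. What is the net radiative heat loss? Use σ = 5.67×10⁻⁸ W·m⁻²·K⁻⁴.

Q = εσA(T⁴ − T_s⁴). T⁴ − T_s⁴ = (303)⁴ − (292)⁴ = 8.43×10^9 − 7.27×10^9 = 1.16×10^9 K⁴.
Q = 0.97 × 5.67×10⁻⁸ × 1.55 × 1.16×10^9 = 98.8 W.

Q ≈ 98.8 W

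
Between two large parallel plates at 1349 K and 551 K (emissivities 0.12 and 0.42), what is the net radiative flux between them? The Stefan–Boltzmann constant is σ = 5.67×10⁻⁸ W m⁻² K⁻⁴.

For two large parallel gray plates, q = σ(T₁⁴ − T₂⁴) / (1/ε₁ + 1/ε₂ − 1).
1/ε₁ + 1/ε₂ − 1 = 1/0.12 + 1/0.42 − 1 = 9.714.
T₁⁴ − T₂⁴ = 3.31×10^12 − 9.22×10^10 = 3.22×10^12 K⁴.
q = 5.67×10⁻⁸ × 3.22×10^12 / 9.714 = 18800 W/m².

q ≈ 18800 W/m²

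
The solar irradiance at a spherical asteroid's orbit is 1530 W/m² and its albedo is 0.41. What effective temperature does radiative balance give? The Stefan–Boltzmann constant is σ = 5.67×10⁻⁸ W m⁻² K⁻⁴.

Power absorbed = (1−a)S·πR²; power emitted = 4πR²σT⁴. Equating and cancelling πR²:
T = ((1−a)S / 4σ)^(1/4) = (903 / (4 × 5.67×10⁻⁸))^(1/4) = (3.98×10^9)^(1/4).
T = 251 K.

T ≈ 251 K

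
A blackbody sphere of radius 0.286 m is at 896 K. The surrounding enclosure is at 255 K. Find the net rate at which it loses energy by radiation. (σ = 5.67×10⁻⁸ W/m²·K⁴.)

A = 4πr² = 4π × (0.286)² = 1.03 m².
Q = σA(T⁴ − T_s⁴). T⁴ − T_s⁴ = (896)⁴ − (255)⁴ = 6.45×10^11 − 4.23×10^9 = 6.40×10^11 K⁴.
Q = 5.67×10⁻⁸ × 1.03 × 6.40×10^11 = 37300 W.

Q ≈ 37300 W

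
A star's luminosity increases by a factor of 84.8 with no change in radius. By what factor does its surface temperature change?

P ∝ T⁴ ⇒ T ∝ P^(1/4), so T scales by (84.8)^(1/4) = 3.03.

factor ≈ 3.03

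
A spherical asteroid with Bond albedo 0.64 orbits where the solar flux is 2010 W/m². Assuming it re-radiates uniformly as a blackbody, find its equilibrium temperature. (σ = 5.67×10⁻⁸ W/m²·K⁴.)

Power absorbed = (1−a)S·πR²; power emitted = 4πR²σT⁴. Equating and cancelling πR²:
T = ((1−a)S / 4σ)^(1/4) = (724 / (4 × 5.67×10⁻⁸))^(1/4) = (3.19×10^9)^(1/4).
T = 238 K.

T ≈ 238 K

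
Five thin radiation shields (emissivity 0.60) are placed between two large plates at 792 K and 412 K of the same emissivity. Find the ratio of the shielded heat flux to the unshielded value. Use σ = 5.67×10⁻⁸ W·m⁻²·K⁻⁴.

ratio ≈ 0.167

With N identical shields there are N+1 = 6 gaps in series, each with the same radiative resistance, so the flux falls to 1/(N+1) of its unshielded value.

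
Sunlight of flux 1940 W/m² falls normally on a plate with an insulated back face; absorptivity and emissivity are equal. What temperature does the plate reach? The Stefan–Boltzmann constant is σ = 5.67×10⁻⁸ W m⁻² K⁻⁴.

Absorbed flux αS = emitted flux εσT⁴ (one radiating face); with α = ε, T = (S/σ)^(1/4).
T = (1940 / 5.67×10⁻⁸)^(1/4) = (3.42×10^10)^(1/4).
T = 430 K.

T ≈ 430 K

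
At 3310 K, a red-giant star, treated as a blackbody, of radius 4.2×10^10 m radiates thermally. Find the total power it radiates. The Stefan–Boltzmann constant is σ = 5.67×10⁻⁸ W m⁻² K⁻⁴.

A = 4πr² = 4π × (4.2×10^10)² = 2.22×10^22 m².
P = σAT⁴ = 5.67×10⁻⁸ × 2.22×10^22 × (3310)⁴ = 5.67×10⁻⁸ × 2.22×10^22 × 1.20×10^14.
P = 1.51×10^29 W.

P ≈ 1.51×10^29 W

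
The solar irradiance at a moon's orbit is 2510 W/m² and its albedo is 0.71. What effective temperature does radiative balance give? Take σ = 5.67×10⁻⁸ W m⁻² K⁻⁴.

Power absorbed = (1−a)S·πR²; power emitted = 4πR²σT⁴. Equating and cancelling πR²:
T = ((1−a)S / 4σ)^(1/4) = (728 / (4 × 5.67×10⁻⁸))^(1/4) = (3.21×10^9)^(1/4).
T = 238 K.

T ≈ 238 K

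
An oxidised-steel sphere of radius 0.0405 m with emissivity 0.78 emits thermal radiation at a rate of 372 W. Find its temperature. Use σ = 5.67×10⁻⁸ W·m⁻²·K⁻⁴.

T ≈ 799 K

A = 4πr² = 4π × (0.0405)² = 0.0206 m².
From P = εσAT⁴, T = (P / εσA)^(1/4) = (372 / (0.78 × 5.67×10⁻⁸ × 0.0206))^(1/4).
T = (4.08×10^11)^(1/4) = 799 K.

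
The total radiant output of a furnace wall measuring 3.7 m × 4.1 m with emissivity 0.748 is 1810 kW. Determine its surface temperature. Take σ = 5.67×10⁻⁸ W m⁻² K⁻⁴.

A = 3.7 × 4.1 = 15.2 m².
From P = εσAT⁴, T = (P / εσA)^(1/4) = (1.81×10^6 / (0.748 × 5.67×10⁻⁸ × 15.2))^(1/4).
T = (2.81×10^12)^(1/4) = 1300 K.

T ≈ 1300 K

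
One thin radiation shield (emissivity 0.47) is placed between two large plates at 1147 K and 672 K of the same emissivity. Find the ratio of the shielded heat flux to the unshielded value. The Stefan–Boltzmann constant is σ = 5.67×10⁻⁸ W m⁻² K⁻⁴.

With N identical shields there are N+1 = 2 gaps in series, each with the same radiative resistance, so the flux falls to 1/(N+1) of its unshielded value.

ratio ≈ 0.500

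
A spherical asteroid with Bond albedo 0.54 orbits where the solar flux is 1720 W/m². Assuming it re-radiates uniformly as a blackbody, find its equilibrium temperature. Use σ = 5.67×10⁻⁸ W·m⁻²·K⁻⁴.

Power absorbed = (1−a)S·πR²; power emitted = 4πR²σT⁴. Equating and cancelling πR²:
T = ((1−a)S / 4σ)^(1/4) = (791 / (4 × 5.67×10⁻⁸))^(1/4) = (3.49×10^9)^(1/4).
T = 243 K.

T ≈ 243 K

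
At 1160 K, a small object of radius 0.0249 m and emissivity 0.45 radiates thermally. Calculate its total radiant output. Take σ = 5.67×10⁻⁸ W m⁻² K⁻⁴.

P ≈ 360 W

A = 4πr² = 4π × (0.0249)² = 7.79×10^-3 m².
P = εσAT⁴ = 0.45 × 5.67×10⁻⁸ × 7.79×10^-3 × (1160)⁴ = 0.45 × 5.67×10⁻⁸ × 7.79×10^-3 × 1.81×10^12.
P = 360 W.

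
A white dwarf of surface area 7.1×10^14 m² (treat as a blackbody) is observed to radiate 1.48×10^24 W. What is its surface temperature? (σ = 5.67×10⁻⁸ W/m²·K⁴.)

T ≈ 13800 K

From P = σAT⁴, T = (P / σA)^(1/4) = (1.48×10^24 / (5.67×10⁻⁸ × 7.10×10^14))^(1/4).
T = (3.68×10^16)^(1/4) = 13800 K.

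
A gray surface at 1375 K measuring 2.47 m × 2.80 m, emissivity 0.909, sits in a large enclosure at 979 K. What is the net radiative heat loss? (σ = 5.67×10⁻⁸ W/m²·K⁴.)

A = 2.47 × 2.80 = 6.92 m².
Q = εσA(T⁴ − T_s⁴). T⁴ − T_s⁴ = (1375)⁴ − (979)⁴ = 3.57×10^12 − 9.19×10^11 = 2.66×10^12 K⁴.
Q = 0.909 × 5.67×10⁻⁸ × 6.92 × 2.66×10^12 = 9.47×10^5 W.

Q ≈ 9.47×10^5 W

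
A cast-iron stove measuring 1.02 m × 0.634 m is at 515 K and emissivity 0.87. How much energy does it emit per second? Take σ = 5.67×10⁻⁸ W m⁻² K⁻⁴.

A = 1.02 × 0.634 = 0.647 m².
P = εσAT⁴ = 0.87 × 5.67×10⁻⁸ × 0.647 × (515)⁴ = 0.87 × 5.67×10⁻⁸ × 0.647 × 7.03×10^10.
P = 2240 W.

P ≈ 2240 W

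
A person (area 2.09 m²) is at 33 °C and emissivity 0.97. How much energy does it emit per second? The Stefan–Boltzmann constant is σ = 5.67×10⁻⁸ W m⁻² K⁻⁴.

33 °C = 306 K.
P = εσAT⁴ = 0.97 × 5.67×10⁻⁸ × 2.09 × (306)⁴ = 0.97 × 5.67×10⁻⁸ × 2.09 × 8.77×10^9.
P = 1010 W.

P ≈ 1010 W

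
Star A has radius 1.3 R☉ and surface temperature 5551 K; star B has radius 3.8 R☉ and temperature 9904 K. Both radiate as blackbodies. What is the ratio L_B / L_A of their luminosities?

L = 4πR²σT⁴ ∝ R²T⁴, so L_B/L_A = (3.8/1.3)² × (9904/5551)⁴ = 8.54 × 10.1 = 86.6.

L_B/L_A ≈ 86.6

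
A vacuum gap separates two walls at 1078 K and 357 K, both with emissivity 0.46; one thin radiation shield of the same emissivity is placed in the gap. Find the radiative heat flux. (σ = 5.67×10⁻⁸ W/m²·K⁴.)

q ≈ 11300 W/m²

Each of the 2 gaps contributes resistance (2/ε − 1) = 2/0.46 − 1 = 3.348; total = 6.696.
q = σ(T₁⁴ − T₂⁴) / 6.696 = 5.67×10⁻⁸ × 1.33×10^12 / 6.696 = 11300 W/m².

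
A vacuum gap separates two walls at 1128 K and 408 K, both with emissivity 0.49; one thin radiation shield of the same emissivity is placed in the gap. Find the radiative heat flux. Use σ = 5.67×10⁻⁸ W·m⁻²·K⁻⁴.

q ≈ 14600 W/m²

Each of the 2 gaps contributes resistance (2/ε − 1) = 2/0.49 − 1 = 3.082; total = 6.163.
q = σ(T₁⁴ − T₂⁴) / 6.163 = 5.67×10⁻⁸ × 1.59×10^12 / 6.163 = 14600 W/m².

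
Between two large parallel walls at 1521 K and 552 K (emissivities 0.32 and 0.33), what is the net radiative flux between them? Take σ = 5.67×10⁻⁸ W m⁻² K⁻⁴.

For two large parallel gray plates, q = σ(T₁⁴ − T₂⁴) / (1/ε₁ + 1/ε₂ − 1).
1/ε₁ + 1/ε₂ − 1 = 1/0.32 + 1/0.33 − 1 = 5.155.
T₁⁴ − T₂⁴ = 5.35×10^12 − 9.28×10^10 = 5.26×10^12 K⁴.
q = 5.67×10⁻⁸ × 5.26×10^12 / 5.155 = 57800 W/m².

q ≈ 57800 W/m²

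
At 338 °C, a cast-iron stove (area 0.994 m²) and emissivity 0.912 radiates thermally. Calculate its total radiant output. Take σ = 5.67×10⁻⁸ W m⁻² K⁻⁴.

P ≈ 7160 W

338 °C = 611 K.
P = εσAT⁴ = 0.912 × 5.67×10⁻⁸ × 0.994 × (611)⁴ = 0.912 × 5.67×10⁻⁸ × 0.994 × 1.39×10^11.
P = 7160 W.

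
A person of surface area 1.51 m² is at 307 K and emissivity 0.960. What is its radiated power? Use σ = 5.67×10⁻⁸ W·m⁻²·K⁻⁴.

P = εσAT⁴ = 0.960 × 5.67×10⁻⁸ × 1.51 × (307)⁴ = 0.960 × 5.67×10⁻⁸ × 1.51 × 8.88×10^9.
P = 730 W.

P ≈ 730 W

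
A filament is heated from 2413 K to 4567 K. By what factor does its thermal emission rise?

P ∝ T⁴, so the ratio is (4567/2413)⁴ = (1.893)⁴ = 12.8.

ratio ≈ 12.8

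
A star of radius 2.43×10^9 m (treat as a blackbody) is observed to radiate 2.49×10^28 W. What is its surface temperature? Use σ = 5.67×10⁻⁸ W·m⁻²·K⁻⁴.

A = 4πr² = 4π × (2.43×10^9)² = 7.42×10^19 m².
From P = σAT⁴, T = (P / σA)^(1/4) = (2.49×10^28 / (5.67×10⁻⁸ × 7.42×10^19))^(1/4).
T = (5.92×10^15)^(1/4) = 8770 K.

T ≈ 8770 K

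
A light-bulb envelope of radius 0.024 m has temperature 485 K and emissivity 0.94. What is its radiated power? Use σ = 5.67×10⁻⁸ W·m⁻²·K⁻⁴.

A = 4πr² = 4π × (0.024)² = 7.24×10^-3 m².
P = εσAT⁴ = 0.94 × 5.67×10⁻⁸ × 7.24×10^-3 × (485)⁴ = 0.94 × 5.67×10⁻⁸ × 7.24×10^-3 × 5.53×10^10.
P = 21.3 W.

P ≈ 21.3 W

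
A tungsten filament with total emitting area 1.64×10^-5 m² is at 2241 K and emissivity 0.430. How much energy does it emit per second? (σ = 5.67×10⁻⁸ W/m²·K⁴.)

P ≈ 10.1 W

Stefan–Boltzmann: P = εσAT⁴ = 0.430 × 5.67×10⁻⁸ × 1.64×10^-5 × (2241)⁴ = 0.430 × 5.67×10⁻⁸ × 1.64×10^-5 × 2.52×10^13.
P = 10.1 W.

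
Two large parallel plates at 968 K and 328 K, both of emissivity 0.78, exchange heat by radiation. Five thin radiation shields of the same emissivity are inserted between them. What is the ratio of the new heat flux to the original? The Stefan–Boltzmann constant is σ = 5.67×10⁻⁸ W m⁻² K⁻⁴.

ratio ≈ 0.167

With N identical shields there are N+1 = 6 gaps in series, each with the same radiative resistance, so the flux falls to 1/(N+1) of its unshielded value.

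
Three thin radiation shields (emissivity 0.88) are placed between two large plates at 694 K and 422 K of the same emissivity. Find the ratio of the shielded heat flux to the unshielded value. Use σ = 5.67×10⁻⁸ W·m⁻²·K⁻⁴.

With N identical shields there are N+1 = 4 gaps in series, each with the same radiative resistance, so the flux falls to 1/(N+1) of its unshielded value.

ratio ≈ 0.250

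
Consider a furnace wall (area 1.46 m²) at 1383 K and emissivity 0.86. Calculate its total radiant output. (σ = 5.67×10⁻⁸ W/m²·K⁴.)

P ≈ 2.60×10^5 W

Stefan–Boltzmann: P = εσAT⁴ = 0.86 × 5.67×10⁻⁸ × 1.46 × (1383)⁴ = 0.86 × 5.67×10⁻⁸ × 1.46 × 3.66×10^12.
P = 2.60×10^5 W.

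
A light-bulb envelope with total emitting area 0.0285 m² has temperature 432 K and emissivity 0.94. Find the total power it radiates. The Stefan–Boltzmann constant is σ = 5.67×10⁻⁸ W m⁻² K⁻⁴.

Stefan–Boltzmann: P = εσAT⁴ = 0.94 × 5.67×10⁻⁸ × 0.0285 × (432)⁴ = 0.94 × 5.67×10⁻⁸ × 0.0285 × 3.48×10^10.
P = 52.9 W.

P ≈ 52.9 W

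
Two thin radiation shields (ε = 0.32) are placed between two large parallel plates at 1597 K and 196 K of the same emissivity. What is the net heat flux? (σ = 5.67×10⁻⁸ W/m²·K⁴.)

Each of the 3 gaps contributes resistance (2/ε − 1) = 2/0.32 − 1 = 5.250; total = 15.75.
q = σ(T₁⁴ − T₂⁴) / 15.75 = 5.67×10⁻⁸ × 6.50×10^12 / 15.75 = 23400 W/m².

q ≈ 23400 W/m²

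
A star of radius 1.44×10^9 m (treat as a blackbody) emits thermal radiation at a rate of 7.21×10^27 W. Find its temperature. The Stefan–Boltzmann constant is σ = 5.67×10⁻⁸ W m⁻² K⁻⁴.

T ≈ 8360 K

A = 4πr² = 4π × (1.44×10^9)² = 2.61×10^19 m².
From P = σAT⁴, T = (P / σA)^(1/4) = (7.21×10^27 / (5.67×10⁻⁸ × 2.61×10^19))^(1/4).
T = (4.88×10^15)^(1/4) = 8360 K.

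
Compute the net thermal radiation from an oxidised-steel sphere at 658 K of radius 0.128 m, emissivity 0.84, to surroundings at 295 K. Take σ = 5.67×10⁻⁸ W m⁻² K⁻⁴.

Q ≈ 1760 W

A = 4πr² = 4π × (0.128)² = 0.206 m².
Q = εσA(T⁴ − T_s⁴). T⁴ − T_s⁴ = (658)⁴ − (295)⁴ = 1.87×10^11 − 7.57×10^9 = 1.80×10^11 K⁴.
Q = 0.84 × 5.67×10⁻⁸ × 0.206 × 1.80×10^11 = 1760 W.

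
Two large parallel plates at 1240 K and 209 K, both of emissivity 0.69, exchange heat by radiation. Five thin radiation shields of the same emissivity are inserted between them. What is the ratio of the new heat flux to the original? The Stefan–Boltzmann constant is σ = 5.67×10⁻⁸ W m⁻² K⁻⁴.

ratio ≈ 0.167

With N identical shields there are N+1 = 6 gaps in series, each with the same radiative resistance, so the flux falls to 1/(N+1) of its unshielded value.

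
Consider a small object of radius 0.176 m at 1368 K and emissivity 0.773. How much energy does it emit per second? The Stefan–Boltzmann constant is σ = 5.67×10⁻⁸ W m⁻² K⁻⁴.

A = 4πr² = 4π × (0.176)² = 0.389 m².
P = εσAT⁴ = 0.773 × 5.67×10⁻⁸ × 0.389 × (1368)⁴ = 0.773 × 5.67×10⁻⁸ × 0.389 × 3.50×10^12.
P = 59800 W.

P ≈ 59800 W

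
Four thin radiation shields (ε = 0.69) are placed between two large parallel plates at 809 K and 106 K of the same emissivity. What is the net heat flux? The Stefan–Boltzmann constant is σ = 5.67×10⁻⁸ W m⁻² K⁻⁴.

Each of the 5 gaps contributes resistance (2/ε − 1) = 2/0.69 − 1 = 1.899; total = 9.493.
q = σ(T₁⁴ − T₂⁴) / 9.493 = 5.67×10⁻⁸ × 4.28×10^11 / 9.493 = 2560 W/m².

q ≈ 2560 W/m²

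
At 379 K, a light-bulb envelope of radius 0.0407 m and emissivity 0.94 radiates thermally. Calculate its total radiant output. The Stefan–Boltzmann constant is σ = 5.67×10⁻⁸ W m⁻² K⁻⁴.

A = 4πr² = 4π × (0.0407)² = 0.0208 m².
P = εσAT⁴ = 0.94 × 5.67×10⁻⁸ × 0.0208 × (379)⁴ = 0.94 × 5.67×10⁻⁸ × 0.0208 × 2.06×10^10.
P = 22.9 W.

P ≈ 22.9 W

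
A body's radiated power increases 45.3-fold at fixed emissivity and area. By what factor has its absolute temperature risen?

P ∝ T⁴ ⇒ T ∝ P^(1/4), so T scales by (45.3)^(1/4) = 2.59.

factor ≈ 2.59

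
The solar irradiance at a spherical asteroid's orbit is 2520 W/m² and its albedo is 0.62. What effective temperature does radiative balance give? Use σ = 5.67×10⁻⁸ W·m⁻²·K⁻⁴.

T ≈ 255 K

Power absorbed = (1−a)S·πR²; power emitted = 4πR²σT⁴. Equating and cancelling πR²:
T = ((1−a)S / 4σ)^(1/4) = (958 / (4 × 5.67×10⁻⁸))^(1/4) = (4.22×10^9)^(1/4).
T = 255 K.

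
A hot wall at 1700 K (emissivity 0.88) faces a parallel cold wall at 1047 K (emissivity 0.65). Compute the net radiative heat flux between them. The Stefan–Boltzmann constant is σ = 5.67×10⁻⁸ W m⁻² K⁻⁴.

q ≈ 2.42×10^5 W/m²

For two large parallel gray plates, q = σ(T₁⁴ − T₂⁴) / (1/ε₁ + 1/ε₂ − 1).
1/ε₁ + 1/ε₂ − 1 = 1/0.88 + 1/0.65 − 1 = 1.675.
T₁⁴ − T₂⁴ = 8.35×10^12 − 1.20×10^12 = 7.15×10^12 K⁴.
q = 5.67×10⁻⁸ × 7.15×10^12 / 1.675 = 2.42×10^5 W/m².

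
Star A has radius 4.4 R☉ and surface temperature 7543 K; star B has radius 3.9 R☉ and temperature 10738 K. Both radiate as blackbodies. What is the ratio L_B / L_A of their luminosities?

L = 4πR²σT⁴ ∝ R²T⁴, so L_B/L_A = (3.9/4.4)² × (10738/7543)⁴ = 0.786 × 4.11 = 3.23.

L_B/L_A ≈ 3.23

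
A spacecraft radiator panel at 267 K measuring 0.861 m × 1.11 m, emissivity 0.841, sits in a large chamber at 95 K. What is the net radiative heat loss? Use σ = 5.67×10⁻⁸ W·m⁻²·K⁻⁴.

Q ≈ 228 W

A = 0.861 × 1.11 = 0.956 m².
Q = εσA(T⁴ − T_s⁴). T⁴ − T_s⁴ = (267)⁴ − (95)⁴ = 5.08×10^9 − 8.15×10^7 = 5.00×10^9 K⁴.
Q = 0.841 × 5.67×10⁻⁸ × 0.956 × 5.00×10^9 = 228 W.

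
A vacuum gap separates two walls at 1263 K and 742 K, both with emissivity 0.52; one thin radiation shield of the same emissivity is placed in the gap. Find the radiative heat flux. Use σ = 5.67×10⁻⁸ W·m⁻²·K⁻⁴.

q ≈ 22300 W/m²

Each of the 2 gaps contributes resistance (2/ε − 1) = 2/0.52 − 1 = 2.846; total = 5.692.
q = σ(T₁⁴ − T₂⁴) / 5.692 = 5.67×10⁻⁸ × 2.24×10^12 / 5.692 = 22300 W/m².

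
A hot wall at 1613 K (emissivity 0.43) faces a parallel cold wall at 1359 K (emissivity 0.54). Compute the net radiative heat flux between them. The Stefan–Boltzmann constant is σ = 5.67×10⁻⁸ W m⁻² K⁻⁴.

q ≈ 59900 W/m²

For two large parallel gray plates, q = σ(T₁⁴ − T₂⁴) / (1/ε₁ + 1/ε₂ − 1).
1/ε₁ + 1/ε₂ − 1 = 1/0.43 + 1/0.54 − 1 = 3.177.
T₁⁴ − T₂⁴ = 6.77×10^12 − 3.41×10^12 = 3.36×10^12 K⁴.
q = 5.67×10⁻⁸ × 3.36×10^12 / 3.177 = 59900 W/m².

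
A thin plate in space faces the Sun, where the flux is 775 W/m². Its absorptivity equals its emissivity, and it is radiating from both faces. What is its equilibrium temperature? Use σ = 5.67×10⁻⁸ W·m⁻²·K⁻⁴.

Absorbed flux αS = emitted flux 2εσT⁴ per unit area; with α = ε this gives T = (S/2σ)^(1/4).
T = (775 / (2 × 5.67×10⁻⁸))^(1/4) = (6.83×10^9)^(1/4).
T = 288 K.

T ≈ 288 K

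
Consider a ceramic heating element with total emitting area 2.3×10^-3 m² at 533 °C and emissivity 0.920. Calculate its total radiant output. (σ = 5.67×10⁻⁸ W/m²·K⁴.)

P ≈ 50.6 W

533 °C = 806 K.
Stefan–Boltzmann: P = εσAT⁴ = 0.920 × 5.67×10⁻⁸ × 2.30×10^-3 × (806)⁴ = 0.920 × 5.67×10⁻⁸ × 2.30×10^-3 × 4.22×10^11.
P = 50.6 W.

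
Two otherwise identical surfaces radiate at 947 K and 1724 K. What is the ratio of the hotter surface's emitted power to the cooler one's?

ratio ≈ 11.0

P ∝ T⁴, so the ratio is (1724/947)⁴ = (1.820)⁴ = 11.0.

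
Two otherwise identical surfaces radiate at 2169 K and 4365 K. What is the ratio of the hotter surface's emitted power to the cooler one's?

ratio ≈ 16.4

P ∝ T⁴, so the ratio is (4365/2169)⁴ = (2.012)⁴ = 16.4.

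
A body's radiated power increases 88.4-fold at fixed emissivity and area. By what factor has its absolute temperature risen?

factor ≈ 3.07

P ∝ T⁴ ⇒ T ∝ P^(1/4), so T scales by (88.4)^(1/4) = 3.07.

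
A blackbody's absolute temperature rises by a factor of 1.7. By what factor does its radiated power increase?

factor ≈ 8.35

P ∝ T⁴, so the power scales as (1.7)⁴ = 8.35.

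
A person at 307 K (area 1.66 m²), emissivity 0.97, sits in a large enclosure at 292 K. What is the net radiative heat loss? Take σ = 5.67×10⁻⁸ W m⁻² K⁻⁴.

Q = εσA(T⁴ − T_s⁴). T⁴ − T_s⁴ = (307)⁴ − (292)⁴ = 8.88×10^9 − 7.27×10^9 = 1.61×10^9 K⁴.
Q = 0.97 × 5.67×10⁻⁸ × 1.66 × 1.61×10^9 = 147 W.

Q ≈ 147 W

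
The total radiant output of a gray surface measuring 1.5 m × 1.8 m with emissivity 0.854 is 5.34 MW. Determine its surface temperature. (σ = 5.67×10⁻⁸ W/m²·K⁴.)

T ≈ 2530 K

A = 1.5 × 1.8 = 2.70 m².
From P = εσAT⁴, T = (P / εσA)^(1/4) = (5.34×10^6 / (0.854 × 5.67×10⁻⁸ × 2.70))^(1/4).
T = (4.08×10^13)^(1/4) = 2530 K.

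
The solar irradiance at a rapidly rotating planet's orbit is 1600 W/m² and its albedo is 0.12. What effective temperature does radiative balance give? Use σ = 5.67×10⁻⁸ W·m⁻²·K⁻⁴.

T ≈ 281 K

Power absorbed = (1−a)S·πR²; power emitted = 4πR²σT⁴. Equating and cancelling πR²:
T = ((1−a)S / 4σ)^(1/4) = (1410 / (4 × 5.67×10⁻⁸))^(1/4) = (6.21×10^9)^(1/4).
T = 281 K.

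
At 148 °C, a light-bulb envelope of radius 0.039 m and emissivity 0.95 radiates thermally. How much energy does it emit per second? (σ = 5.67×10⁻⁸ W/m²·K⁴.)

P ≈ 32.3 W

A = 4πr² = 4π × (0.039)² = 0.0191 m².
148 °C = 421 K.
Stefan–Boltzmann: P = εσAT⁴ = 0.95 × 5.67×10⁻⁸ × 0.0191 × (421)⁴ = 0.95 × 5.67×10⁻⁸ × 0.0191 × 3.14×10^10.
P = 32.3 W.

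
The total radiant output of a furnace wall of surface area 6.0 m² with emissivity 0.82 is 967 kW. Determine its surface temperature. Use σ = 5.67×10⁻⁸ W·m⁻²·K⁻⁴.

From P = εσAT⁴, T = (P / εσA)^(1/4) = (9.67×10^5 / (0.82 × 5.67×10⁻⁸ × 6.00))^(1/4).
T = (3.47×10^12)^(1/4) = 1360 K.

T ≈ 1360 K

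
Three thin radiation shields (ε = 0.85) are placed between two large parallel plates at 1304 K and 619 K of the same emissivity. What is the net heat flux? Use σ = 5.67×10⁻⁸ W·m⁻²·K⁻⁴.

q ≈ 28800 W/m²

Each of the 4 gaps contributes resistance (2/ε − 1) = 2/0.85 − 1 = 1.353; total = 5.412.
q = σ(T₁⁴ − T₂⁴) / 5.412 = 5.67×10⁻⁸ × 2.74×10^12 / 5.412 = 28800 W/m².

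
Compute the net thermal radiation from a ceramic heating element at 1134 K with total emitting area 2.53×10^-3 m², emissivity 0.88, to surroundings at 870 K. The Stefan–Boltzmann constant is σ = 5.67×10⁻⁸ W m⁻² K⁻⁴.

Q = εσA(T⁴ − T_s⁴). T⁴ − T_s⁴ = (1134)⁴ − (870)⁴ = 1.65×10^12 − 5.73×10^11 = 1.08×10^12 K⁴.
Q = 0.88 × 5.67×10⁻⁸ × 2.53×10^-3 × 1.08×10^12 = 136 W.

Q ≈ 136 W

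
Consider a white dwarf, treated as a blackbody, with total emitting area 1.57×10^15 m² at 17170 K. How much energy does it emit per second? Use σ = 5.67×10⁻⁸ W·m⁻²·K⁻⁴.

P = σAT⁴ = 5.67×10⁻⁸ × 1.57×10^15 × (17170)⁴ = 5.67×10⁻⁸ × 1.57×10^15 × 8.69×10^16.
P = 7.74×10^24 W.

P ≈ 7.74×10^24 W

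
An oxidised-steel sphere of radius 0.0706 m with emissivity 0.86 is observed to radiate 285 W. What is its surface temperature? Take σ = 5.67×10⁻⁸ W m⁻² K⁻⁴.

T ≈ 553 K

A = 4πr² = 4π × (0.0706)² = 0.0626 m².
From P = εσAT⁴, T = (P / εσA)^(1/4) = (285 / (0.86 × 5.67×10⁻⁸ × 0.0626))^(1/4).
T = (9.33×10^10)^(1/4) = 553 K.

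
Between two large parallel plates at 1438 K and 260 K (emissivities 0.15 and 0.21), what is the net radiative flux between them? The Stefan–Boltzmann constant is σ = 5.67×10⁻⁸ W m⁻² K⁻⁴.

q ≈ 23200 W/m²

For two large parallel gray plates, q = σ(T₁⁴ − T₂⁴) / (1/ε₁ + 1/ε₂ − 1).
1/ε₁ + 1/ε₂ − 1 = 1/0.15 + 1/0.21 − 1 = 10.43.
T₁⁴ − T₂⁴ = 4.28×10^12 − 4.57×10^9 = 4.27×10^12 K⁴.
q = 5.67×10⁻⁸ × 4.27×10^12 / 10.43 = 23200 W/m².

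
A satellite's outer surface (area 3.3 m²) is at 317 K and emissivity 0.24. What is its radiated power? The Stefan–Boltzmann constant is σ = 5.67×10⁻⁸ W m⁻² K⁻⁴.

P = εσAT⁴ = 0.24 × 5.67×10⁻⁸ × 3.30 × (317)⁴ = 0.24 × 5.67×10⁻⁸ × 3.30 × 1.01×10^10.
P = 453 W.

P ≈ 453 W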